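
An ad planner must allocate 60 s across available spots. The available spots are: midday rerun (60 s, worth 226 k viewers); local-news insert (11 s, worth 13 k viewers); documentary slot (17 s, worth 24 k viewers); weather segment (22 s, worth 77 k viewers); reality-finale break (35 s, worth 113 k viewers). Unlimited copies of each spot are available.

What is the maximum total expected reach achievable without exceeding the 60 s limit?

Density check — midday rerun 3.77, weather segment 3.50, reality-finale break 3.23 are the best per s.
Taking midday rerun: 60 s used, 226 in expected reach.

226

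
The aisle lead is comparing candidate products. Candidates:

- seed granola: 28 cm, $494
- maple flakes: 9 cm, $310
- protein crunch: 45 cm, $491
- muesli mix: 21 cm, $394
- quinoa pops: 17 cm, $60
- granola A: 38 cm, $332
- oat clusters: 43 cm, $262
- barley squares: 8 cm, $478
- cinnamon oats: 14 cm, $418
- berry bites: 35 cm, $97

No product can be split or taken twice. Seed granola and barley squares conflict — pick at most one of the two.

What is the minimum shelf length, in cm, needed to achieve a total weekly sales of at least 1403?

52

Need the lightest bundle worth ≥ 1403.
maple flakes + muesli mix + barley squares + cinnamon oats reaches 1600 using 52 cm.
No combination under 52 cm hits 1403.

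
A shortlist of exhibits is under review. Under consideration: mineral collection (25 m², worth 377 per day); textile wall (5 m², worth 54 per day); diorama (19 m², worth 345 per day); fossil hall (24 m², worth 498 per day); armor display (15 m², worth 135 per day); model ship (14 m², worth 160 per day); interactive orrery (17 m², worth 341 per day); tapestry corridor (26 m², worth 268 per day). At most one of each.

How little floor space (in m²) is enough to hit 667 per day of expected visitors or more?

Look for the lowest-floor combination reaching 667.
diorama + interactive orrery: 686 expected visitors at 36 m².
Any bundle with less than 36 m² falls short of 667.

36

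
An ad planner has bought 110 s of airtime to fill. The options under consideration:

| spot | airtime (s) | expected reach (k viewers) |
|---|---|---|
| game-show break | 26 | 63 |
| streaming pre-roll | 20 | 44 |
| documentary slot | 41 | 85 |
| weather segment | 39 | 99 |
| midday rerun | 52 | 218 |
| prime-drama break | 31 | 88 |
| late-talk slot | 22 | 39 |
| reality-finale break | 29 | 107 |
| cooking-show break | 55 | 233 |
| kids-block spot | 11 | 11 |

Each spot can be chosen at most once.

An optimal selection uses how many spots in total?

2

The maximum expected reach within 110 s is 451.
One optimal bundle: midday rerun + cooking-show break (107 s).
Any selection reaching 451 contains exactly 2 spots.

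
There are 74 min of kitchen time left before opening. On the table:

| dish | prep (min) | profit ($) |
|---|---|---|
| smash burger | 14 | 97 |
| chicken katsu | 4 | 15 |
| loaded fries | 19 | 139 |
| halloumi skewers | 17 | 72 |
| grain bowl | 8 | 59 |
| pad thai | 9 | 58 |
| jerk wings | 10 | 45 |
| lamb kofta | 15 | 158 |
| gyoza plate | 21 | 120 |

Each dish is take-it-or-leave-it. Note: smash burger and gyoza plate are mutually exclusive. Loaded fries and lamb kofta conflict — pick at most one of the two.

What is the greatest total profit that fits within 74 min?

489

Ranking by ratio (profit/min): lamb kofta 10.53, grain bowl 7.38, loaded fries 7.32.
Taking smash burger + halloumi skewers + grain bowl + pad thai + jerk wings + lamb kofta: 73 min used, 489 in profit.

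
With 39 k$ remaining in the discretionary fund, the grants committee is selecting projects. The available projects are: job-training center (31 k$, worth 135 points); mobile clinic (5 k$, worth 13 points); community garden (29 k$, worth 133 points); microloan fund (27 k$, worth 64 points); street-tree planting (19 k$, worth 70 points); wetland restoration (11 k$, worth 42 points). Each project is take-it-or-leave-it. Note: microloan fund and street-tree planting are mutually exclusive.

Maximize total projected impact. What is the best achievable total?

148

By projected impact per k$: community garden 4.59, job-training center 4.35, wetland restoration 3.82 lead.
Taking the top-ratio projects first gives mobile clinic + community garden for 146 (34 k$).
Replace community garden with job-training center: the trade gains 2 net, giving 148 at 36 k$.
Runner-up mobile clinic + community garden tops out at 146.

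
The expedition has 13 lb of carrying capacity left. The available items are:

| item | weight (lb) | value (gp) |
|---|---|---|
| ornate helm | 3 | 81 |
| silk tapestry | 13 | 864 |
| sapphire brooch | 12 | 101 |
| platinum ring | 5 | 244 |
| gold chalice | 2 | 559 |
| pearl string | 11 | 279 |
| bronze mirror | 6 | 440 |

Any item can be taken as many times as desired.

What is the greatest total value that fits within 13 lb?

3354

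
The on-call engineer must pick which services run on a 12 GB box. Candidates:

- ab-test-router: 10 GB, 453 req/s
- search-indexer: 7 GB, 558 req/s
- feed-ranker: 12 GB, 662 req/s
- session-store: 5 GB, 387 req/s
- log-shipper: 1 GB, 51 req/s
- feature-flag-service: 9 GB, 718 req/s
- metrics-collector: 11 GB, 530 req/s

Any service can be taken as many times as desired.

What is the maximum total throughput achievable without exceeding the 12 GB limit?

945

Ranking by ratio (throughput/GB): feature-flag-service 79.78, search-indexer 79.71, session-store 77.40.
A density-first pass picks 3×log-shipper + feature-flag-service — 871 at 12 GB.
The 12 GB tied up in 3×log-shipper and feature-flag-service is better spent on search-indexer + session-store — total rises to 945 (12 GB).
Every other selection either busts 12 GB or fails to beat 945.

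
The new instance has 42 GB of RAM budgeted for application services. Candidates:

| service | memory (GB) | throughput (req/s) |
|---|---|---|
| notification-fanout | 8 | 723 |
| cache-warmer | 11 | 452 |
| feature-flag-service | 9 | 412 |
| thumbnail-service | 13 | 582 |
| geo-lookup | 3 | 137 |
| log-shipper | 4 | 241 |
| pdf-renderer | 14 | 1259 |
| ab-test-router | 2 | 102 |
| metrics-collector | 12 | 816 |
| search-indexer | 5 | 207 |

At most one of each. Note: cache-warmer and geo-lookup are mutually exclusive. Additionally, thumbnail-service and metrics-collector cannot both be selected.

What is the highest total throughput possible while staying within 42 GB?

3176

A density-first pass picks notification-fanout + log-shipper + pdf-renderer + ab-test-router + metrics-collector — 3141 at 40 GB.
The 2 GB tied up in ab-test-router is better spent on geo-lookup — total rises to 3176 (41 GB).
Runner-up notification-fanout + geo-lookup + pdf-renderer + metrics-collector + search-indexer tops out at 3142.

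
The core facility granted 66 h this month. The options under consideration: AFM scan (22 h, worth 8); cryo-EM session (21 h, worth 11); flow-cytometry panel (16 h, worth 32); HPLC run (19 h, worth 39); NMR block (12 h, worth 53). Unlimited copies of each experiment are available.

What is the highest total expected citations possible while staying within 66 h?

265

5×NMR block uses 60 of the 66 h and totals 265.
That's the maximum — no swap from here does better than 265.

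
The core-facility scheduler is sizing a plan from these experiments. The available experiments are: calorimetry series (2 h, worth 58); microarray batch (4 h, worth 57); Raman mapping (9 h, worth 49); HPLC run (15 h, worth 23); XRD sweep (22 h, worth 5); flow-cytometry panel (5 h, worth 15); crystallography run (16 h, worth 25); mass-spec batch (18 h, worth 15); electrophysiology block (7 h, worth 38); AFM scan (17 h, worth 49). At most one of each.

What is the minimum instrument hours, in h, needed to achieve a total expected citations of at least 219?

Look for the lowest-instrument combination reaching 219.
Taking calorimetry series + microarray batch + Raman mapping + HPLC run + electrophysiology block gives 225 (≥ 219) for 37 h.
Below 37 h the best achievable stays under 219.

37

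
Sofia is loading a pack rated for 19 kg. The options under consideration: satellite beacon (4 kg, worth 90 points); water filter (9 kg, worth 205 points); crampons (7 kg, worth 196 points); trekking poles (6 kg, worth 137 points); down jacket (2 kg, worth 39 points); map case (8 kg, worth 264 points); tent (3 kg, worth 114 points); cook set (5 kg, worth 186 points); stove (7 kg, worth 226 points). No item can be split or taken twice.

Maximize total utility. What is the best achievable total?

Density check — tent 38.00, cook set 37.20, map case 33.00 are the best per kg.
The ratio heuristic lands on down jacket + map case + tent + cook set (603) but leaves 1 kg idle.
The 10 kg tied up in down jacket and map case is better spent on satellite beacon + stove — total rises to 616 (19 kg).
An exhaustive check of the 512 subsets confirms 616.

616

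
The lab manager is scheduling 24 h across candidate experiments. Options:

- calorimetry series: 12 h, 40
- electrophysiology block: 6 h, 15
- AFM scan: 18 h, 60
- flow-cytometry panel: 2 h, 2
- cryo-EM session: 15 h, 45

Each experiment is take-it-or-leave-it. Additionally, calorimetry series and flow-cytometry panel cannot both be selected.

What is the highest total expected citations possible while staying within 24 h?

75

Density check — calorimetry series 3.33, AFM scan 3.33, cryo-EM session 3.00, electrophysiology block 2.50 are the best per h.
Electrophysiology block + AFM scan uses 24 of the 24 h and totals 75.
Every other selection either busts 24 h or breaks a pairing rule or fails to beat 75.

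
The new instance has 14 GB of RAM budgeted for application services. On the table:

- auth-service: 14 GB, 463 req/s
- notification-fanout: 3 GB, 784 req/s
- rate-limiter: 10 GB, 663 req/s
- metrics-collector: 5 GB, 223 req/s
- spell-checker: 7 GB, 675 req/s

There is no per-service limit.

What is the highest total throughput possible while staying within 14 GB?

3136

Best packing: 4×notification-fanout — 12 GB, 3136 total.
Every other selection either busts 14 GB or fails to beat 3136.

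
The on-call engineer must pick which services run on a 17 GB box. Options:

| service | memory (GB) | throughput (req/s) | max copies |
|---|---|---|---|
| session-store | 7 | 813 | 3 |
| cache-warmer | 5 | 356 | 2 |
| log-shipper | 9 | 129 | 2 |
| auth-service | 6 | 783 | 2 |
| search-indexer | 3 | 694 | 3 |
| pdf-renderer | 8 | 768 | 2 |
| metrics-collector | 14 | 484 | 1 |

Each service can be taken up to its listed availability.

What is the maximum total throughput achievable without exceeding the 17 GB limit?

2895

By throughput per GB: search-indexer 231.33, auth-service 130.50, session-store 116.14 lead.
A density-first pass picks auth-service + 3×search-indexer — 2865 at 15 GB.
The 6 GB tied up in auth-service is better spent on session-store — total rises to 2895 (16 GB).
That's the maximum — no swap from here does better than 2895.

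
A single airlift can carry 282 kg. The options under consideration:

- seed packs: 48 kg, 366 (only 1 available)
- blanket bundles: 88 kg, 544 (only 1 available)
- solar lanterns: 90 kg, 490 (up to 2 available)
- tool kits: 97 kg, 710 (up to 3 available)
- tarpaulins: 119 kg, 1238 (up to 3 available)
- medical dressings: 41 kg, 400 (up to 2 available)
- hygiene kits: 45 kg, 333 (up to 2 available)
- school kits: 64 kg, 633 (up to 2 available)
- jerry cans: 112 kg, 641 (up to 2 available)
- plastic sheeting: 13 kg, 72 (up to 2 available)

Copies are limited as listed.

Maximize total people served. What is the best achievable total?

Density check — tarpaulins 10.40, school kits 9.89, medical dressings 9.76, seed packs 7.62 are the best per kg.
The ratio ordering already packs tightly: 2×tarpaulins + medical dressings, 279 kg, 2876.
No other feasible combination exceeds 2876.

2876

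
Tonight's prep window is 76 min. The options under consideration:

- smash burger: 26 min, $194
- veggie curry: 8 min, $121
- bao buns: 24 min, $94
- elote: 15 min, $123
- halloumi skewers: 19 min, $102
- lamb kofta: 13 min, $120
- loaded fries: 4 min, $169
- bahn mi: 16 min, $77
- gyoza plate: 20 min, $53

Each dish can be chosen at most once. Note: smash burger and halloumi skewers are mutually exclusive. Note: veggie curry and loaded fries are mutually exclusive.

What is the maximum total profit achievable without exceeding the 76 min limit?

Ranking by ratio (profit/min): loaded fries 42.25, veggie curry 15.12, lamb kofta 9.23, elote 8.20.
Best packing: smash burger + elote + lamb kofta + loaded fries + bahn mi — 74 min, 683 total.

683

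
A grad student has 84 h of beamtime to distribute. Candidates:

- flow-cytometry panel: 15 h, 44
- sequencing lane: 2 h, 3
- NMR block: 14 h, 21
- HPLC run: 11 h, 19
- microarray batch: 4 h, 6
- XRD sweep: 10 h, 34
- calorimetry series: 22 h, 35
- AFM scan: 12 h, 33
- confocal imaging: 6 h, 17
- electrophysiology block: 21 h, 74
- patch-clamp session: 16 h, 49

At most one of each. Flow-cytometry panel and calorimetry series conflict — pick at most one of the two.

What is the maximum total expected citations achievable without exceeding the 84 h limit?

257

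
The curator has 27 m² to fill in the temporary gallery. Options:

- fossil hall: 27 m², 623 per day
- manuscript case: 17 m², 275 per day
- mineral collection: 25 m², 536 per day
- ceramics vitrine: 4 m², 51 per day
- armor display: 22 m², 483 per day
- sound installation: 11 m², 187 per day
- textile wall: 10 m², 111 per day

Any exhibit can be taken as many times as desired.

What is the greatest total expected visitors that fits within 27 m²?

623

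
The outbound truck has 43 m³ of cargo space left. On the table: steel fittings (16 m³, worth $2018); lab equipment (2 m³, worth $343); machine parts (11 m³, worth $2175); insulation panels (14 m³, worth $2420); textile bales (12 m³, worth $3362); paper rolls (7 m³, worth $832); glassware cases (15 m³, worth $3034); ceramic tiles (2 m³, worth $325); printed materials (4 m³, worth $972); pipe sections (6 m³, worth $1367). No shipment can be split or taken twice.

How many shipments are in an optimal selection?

4

The maximum revenue within 43 m³ is 9543.
One optimal bundle: machine parts + textile bales + glassware cases + printed materials (42 m³).
All optima have 4 shipments.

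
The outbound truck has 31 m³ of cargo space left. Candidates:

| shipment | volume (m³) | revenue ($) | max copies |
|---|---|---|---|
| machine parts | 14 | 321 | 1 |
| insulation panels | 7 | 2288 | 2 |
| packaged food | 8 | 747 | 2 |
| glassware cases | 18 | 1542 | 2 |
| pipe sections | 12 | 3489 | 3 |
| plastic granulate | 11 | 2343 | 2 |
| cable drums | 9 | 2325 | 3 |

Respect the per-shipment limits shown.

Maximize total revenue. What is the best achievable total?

Greedy by ratio would take 2×insulation panels + pipe sections: 26 m³ used, total 8065.
Replace insulation panels with pipe sections: the trade gains 1201 net, giving 9266 at 31 m³.
No other feasible combination exceeds 9266.

9266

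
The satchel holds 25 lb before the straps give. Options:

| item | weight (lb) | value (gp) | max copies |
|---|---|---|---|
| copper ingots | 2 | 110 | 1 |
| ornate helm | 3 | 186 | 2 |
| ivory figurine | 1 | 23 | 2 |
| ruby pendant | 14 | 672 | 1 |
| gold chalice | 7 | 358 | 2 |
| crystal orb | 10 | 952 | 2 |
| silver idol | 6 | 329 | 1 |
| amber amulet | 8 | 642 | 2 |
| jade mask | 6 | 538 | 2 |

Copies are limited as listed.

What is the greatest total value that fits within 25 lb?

2214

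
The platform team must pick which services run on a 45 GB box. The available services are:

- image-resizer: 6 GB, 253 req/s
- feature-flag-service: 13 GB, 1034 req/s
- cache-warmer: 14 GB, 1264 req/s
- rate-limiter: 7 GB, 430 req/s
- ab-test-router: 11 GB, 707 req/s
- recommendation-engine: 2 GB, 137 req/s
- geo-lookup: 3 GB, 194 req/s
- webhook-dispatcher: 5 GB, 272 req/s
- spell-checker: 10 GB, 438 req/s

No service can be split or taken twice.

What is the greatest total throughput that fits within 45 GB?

Density check — cache-warmer 90.29, feature-flag-service 79.54, recommendation-engine 68.50 are the best per GB.
Greedy by ratio would take feature-flag-service + cache-warmer + ab-test-router + recommendation-engine + geo-lookup: 43 GB used, total 3336.
Dropping recommendation-engine and geo-lookup frees 5 GB; slotting in rate-limiter (7 GB) lifts the total to 3435 at 45 GB.
Runner-up feature-flag-service + cache-warmer + ab-test-router + recommendation-engine + webhook-dispatcher tops out at 3414.

3435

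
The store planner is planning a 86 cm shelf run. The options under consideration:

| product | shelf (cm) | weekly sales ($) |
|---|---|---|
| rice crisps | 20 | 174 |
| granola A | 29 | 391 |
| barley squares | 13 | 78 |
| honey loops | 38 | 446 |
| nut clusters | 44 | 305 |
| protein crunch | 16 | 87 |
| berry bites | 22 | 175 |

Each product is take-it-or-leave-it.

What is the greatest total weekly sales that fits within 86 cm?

Taking the top-ratio products first gives granola A + barley squares + honey loops for 915 (80 cm).
Dropping barley squares frees 13 cm; slotting in protein crunch (16 cm) lifts the total to 924 at 83 cm.
No other feasible combination exceeds 924.

924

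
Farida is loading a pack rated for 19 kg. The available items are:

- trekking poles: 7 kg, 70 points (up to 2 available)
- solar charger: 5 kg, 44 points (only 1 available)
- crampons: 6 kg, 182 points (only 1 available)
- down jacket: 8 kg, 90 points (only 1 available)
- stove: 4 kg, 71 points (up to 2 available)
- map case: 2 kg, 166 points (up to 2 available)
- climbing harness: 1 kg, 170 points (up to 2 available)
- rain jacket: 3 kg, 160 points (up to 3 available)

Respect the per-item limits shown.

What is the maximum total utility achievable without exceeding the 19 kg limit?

1223

Ranking by ratio (utility/kg): climbing harness 170.00, map case 83.00, rain jacket 53.33.
Stove + 2×map case + 2×climbing harness + 3×rain jacket uses 19 of the 19 kg and totals 1223.
That's the maximum — no swap from here does better than 1223.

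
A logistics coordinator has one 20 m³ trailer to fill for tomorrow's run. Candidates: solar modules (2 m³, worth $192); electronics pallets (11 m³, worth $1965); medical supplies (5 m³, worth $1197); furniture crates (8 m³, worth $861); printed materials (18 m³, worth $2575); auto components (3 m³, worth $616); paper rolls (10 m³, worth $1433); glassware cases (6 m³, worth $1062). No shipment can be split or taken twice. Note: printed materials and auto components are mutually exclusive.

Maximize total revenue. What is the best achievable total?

The ratio ordering already packs tightly: electronics pallets + medical supplies + auto components, 19 m³, 3778.
The spare 1 m³ is too small for any remaining shipment, and no feasible exchange beats 3778.

3778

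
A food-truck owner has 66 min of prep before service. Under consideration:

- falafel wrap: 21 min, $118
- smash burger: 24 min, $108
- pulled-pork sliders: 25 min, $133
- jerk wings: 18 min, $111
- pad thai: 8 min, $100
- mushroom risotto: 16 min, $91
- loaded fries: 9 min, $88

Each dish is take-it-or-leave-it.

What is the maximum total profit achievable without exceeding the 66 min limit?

439

Taking the top-ratio dishes first gives jerk wings + pad thai + mushroom risotto + loaded fries for 390 (51 min).
Replace jerk wings and mushroom risotto with falafel wrap + pulled-pork sliders: the trade gains 49 net, giving 439 at 63 min.
The closest alternative, pulled-pork sliders + jerk wings + pad thai + loaded fries, reaches only 432.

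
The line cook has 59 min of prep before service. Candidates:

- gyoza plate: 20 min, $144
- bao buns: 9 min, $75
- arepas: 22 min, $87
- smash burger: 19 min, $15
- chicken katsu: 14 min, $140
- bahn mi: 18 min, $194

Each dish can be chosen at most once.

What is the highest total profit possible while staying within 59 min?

478

By profit per min: bahn mi 10.78, chicken katsu 10.00, bao buns 8.33 lead.
Greedy by ratio would take bao buns + chicken katsu + bahn mi: 41 min used, total 409.
The 9 min tied up in bao buns is better spent on gyoza plate — total rises to 478 (52 min).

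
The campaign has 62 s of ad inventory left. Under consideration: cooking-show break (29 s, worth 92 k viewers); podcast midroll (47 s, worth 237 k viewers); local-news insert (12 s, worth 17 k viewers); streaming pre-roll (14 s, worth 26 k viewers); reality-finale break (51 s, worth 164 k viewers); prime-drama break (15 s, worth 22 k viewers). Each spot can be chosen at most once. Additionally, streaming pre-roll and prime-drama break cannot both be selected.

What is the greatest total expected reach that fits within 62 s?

263

Ranking by ratio (expected reach/s): podcast midroll 5.04, reality-finale break 3.22, cooking-show break 3.17, streaming pre-roll 1.86.
Taking podcast midroll + streaming pre-roll: 61 s used, 263 in expected reach.
The closest alternative, podcast midroll + prime-drama break, reaches only 259.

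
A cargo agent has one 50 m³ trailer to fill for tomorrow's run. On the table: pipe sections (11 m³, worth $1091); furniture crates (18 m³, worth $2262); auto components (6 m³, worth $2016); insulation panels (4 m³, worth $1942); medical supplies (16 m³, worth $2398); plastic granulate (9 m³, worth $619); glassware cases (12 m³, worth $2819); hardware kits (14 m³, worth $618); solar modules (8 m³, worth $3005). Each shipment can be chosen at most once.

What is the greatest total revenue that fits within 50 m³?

12180

Taking auto components + insulation panels + medical supplies + glassware cases + solar modules: 46 m³ used, 12180 in revenue.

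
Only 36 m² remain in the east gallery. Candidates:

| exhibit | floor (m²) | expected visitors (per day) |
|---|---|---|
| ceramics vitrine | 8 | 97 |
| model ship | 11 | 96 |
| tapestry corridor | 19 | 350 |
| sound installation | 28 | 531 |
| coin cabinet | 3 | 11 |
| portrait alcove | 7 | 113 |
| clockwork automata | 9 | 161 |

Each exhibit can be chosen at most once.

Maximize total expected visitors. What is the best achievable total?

Ranking by ratio (expected visitors/m²): sound installation 18.96, tapestry corridor 18.42, clockwork automata 17.89, portrait alcove 16.14.
Best packing: sound installation + portrait alcove — 35 m², 644 total.
An exhaustive check of the 128 subsets confirms 644.

644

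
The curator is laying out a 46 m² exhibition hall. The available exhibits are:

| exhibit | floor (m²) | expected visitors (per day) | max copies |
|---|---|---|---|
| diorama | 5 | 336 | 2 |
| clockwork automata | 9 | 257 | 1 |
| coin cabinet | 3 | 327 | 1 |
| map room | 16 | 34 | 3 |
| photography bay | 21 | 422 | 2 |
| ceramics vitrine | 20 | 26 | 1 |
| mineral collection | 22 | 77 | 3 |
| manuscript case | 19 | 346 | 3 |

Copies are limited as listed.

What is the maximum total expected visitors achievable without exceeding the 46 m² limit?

1678

The ratio ordering already packs tightly: 2×diorama + clockwork automata + coin cabinet + photography bay, 43 m², 1678.
Nothing else within 46 m² beats 1678.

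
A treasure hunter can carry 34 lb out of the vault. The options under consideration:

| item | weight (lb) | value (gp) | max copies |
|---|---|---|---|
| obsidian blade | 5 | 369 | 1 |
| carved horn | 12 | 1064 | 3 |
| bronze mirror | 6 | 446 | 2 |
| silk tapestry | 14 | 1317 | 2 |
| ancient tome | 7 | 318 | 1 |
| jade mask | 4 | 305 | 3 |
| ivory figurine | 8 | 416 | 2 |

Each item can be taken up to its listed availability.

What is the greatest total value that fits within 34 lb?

Taking the top-ratio items first gives 2×silk tapestry + jade mask for 2939 (32 lb).
The 4 lb tied up in jade mask is better spent on bronze mirror — total rises to 3080 (34 lb).
No other feasible combination exceeds 3080.

3080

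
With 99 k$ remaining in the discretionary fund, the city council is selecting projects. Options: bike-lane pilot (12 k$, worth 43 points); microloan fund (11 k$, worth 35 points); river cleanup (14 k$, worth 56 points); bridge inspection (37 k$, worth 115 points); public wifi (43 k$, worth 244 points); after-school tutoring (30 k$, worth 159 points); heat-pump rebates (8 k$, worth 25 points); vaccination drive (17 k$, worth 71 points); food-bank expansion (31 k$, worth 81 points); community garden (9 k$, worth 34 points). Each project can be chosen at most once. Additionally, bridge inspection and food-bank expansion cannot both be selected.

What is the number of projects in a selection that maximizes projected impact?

Best achievable projected impact is 508.
For example public wifi + after-school tutoring + vaccination drive + community garden achieves it, using 99 k$.
All optima have 4 projects.

4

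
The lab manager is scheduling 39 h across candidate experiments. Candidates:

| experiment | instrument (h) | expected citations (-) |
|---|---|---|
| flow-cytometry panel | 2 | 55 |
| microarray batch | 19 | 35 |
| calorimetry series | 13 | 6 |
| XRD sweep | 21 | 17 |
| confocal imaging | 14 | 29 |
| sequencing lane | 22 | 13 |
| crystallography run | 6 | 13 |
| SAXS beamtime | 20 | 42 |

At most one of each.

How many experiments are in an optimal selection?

The maximum expected citations within 39 h is 126.
For example flow-cytometry panel + confocal imaging + SAXS beamtime achieves it, using 36 h.
All optima have 3 experiments.

3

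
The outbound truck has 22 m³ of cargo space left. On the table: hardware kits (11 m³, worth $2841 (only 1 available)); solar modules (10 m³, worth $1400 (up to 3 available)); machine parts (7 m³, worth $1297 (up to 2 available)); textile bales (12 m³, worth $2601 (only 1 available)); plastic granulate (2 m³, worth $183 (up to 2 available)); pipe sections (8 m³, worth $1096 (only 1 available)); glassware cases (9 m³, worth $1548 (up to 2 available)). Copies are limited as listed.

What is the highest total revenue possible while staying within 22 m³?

Taking the top-ratio shipments first gives hardware kits + machine parts + 2×plastic granulate for 4504 (22 m³).
Dropping machine parts and plastic granulate frees 9 m³; slotting in glassware cases (9 m³) lifts the total to 4572 at 22 m³.

4572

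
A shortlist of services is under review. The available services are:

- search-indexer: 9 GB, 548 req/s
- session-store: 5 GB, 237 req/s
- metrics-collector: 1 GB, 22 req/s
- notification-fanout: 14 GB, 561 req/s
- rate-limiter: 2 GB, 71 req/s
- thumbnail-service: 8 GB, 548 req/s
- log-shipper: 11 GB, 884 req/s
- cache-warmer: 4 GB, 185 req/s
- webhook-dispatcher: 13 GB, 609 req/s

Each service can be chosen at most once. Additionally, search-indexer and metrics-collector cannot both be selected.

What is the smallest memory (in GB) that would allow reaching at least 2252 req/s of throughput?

35

Need the lightest bundle worth ≥ 2252.
search-indexer + session-store + rate-limiter + thumbnail-service + log-shipper reaches 2288 using 35 GB.
No combination under 35 GB hits 2252.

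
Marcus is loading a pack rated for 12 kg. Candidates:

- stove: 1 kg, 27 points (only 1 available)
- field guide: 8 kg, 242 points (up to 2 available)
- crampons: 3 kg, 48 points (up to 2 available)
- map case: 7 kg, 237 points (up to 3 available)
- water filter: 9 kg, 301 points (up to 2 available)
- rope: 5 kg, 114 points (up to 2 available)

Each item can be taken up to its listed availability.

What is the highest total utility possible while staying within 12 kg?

351

Taking the top-ratio items first gives stove + crampons + map case for 312 (11 kg).
Dropping stove and crampons frees 4 kg; slotting in rope (5 kg) lifts the total to 351 at 12 kg.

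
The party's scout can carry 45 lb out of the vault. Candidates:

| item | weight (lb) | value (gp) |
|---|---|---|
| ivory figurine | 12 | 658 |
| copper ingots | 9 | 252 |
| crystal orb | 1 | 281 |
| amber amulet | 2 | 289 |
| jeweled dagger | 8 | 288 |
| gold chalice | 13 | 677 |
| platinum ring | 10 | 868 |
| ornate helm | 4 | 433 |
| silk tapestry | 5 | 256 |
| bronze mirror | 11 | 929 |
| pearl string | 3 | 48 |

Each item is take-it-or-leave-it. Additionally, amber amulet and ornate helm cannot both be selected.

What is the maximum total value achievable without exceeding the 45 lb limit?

By value per lb: crystal orb 281.00, amber amulet 144.50, ornate helm 108.25 lead.
Best packing: crystal orb + gold chalice + platinum ring + ornate helm + silk tapestry + bronze mirror — 44 lb, 3444 total.
An exhaustive check of the 2048 subsets confirms 3444.

3444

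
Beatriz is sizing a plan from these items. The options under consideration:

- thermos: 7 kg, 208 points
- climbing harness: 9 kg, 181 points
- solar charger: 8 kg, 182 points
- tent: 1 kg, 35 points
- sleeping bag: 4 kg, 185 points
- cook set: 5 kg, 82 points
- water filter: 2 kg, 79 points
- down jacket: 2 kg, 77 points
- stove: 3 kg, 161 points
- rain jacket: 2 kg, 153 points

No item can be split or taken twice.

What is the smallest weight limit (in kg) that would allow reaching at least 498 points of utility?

9

Minimise kg subject to total utility ≥ 498.
Taking sleeping bag + stove + rain jacket gives 499 (≥ 498) for 9 kg.
Any bundle with less than 9 kg falls short of 498.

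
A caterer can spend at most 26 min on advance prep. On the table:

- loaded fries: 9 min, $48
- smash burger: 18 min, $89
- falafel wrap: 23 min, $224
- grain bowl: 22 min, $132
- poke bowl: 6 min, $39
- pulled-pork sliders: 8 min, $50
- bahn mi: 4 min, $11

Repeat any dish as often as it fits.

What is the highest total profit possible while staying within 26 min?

224

By profit per min: falafel wrap 9.74, poke bowl 6.50, pulled-pork sliders 6.25 lead.
The ratio ordering already packs tightly: falafel wrap, 23 min, 224.
Every other selection either busts 26 min or fails to beat 224.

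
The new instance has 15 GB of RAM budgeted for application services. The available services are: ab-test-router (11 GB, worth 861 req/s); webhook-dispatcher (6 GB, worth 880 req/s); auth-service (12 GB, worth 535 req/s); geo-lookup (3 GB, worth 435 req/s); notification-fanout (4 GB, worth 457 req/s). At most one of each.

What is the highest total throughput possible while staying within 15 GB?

1772

Taking webhook-dispatcher + geo-lookup + notification-fanout: 13 GB used, 1772 in throughput.
No other feasible combination exceeds 1772.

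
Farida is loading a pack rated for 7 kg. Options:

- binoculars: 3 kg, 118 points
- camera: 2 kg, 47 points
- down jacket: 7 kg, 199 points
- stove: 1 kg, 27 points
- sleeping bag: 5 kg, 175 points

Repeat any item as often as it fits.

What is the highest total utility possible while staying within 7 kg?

2×binoculars + stove uses 7 of the 7 kg and totals 263.
Nothing else within 7 kg beats 263.

263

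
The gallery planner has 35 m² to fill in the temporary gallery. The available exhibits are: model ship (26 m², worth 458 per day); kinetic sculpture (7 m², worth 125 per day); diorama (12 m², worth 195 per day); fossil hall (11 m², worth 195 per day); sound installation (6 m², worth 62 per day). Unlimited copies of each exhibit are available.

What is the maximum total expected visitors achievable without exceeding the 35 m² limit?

625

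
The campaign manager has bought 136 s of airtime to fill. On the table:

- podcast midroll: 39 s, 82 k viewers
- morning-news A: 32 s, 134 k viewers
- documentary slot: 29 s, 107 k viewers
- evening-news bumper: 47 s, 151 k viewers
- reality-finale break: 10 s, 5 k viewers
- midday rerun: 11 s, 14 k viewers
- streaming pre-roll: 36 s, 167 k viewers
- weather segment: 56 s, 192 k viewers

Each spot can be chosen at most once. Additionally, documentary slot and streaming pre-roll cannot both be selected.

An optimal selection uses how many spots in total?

Optimal total is 507.
For example morning-news A + midday rerun + streaming pre-roll + weather segment achieves it, using 135 s.
All optima have 4 spots.

4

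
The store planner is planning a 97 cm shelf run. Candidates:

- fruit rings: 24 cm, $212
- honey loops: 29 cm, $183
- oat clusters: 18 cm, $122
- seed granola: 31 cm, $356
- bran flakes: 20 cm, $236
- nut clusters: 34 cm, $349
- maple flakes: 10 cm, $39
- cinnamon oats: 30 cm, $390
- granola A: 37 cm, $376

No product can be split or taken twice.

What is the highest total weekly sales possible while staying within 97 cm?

1095

A density-first pass picks seed granola + bran flakes + maple flakes + cinnamon oats — 1021 at 91 cm.
Replace bran flakes and maple flakes with nut clusters: the trade gains 74 net, giving 1095 at 95 cm.
Next best is bran flakes + maple flakes + cinnamon oats + granola A at 1041 (97 cm) — short by 54.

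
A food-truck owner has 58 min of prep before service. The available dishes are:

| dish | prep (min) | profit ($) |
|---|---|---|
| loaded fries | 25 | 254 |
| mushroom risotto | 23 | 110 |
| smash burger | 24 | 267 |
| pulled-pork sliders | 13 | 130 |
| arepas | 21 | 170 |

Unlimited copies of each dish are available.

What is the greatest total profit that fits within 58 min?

567

The ratio heuristic lands on 2×smash burger (534) but leaves 10 min idle.
The 24 min tied up in smash burger is better spent on pulled-pork sliders + arepas — total rises to 567 (58 min).
That's the maximum — no swap from here does better than 567.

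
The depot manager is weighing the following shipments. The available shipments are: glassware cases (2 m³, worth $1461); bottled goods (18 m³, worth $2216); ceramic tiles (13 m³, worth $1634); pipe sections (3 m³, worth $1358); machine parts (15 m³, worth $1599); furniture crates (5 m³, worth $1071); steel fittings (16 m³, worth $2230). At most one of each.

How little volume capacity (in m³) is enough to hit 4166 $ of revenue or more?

18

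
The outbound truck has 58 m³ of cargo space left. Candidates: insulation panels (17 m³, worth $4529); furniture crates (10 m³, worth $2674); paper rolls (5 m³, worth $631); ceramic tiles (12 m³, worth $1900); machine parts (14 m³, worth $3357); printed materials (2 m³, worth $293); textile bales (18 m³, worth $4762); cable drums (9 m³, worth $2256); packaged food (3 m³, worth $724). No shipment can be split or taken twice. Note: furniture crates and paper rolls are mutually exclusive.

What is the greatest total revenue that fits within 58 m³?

The ratio ordering already packs tightly: insulation panels + furniture crates + textile bales + cable drums + packaged food, 57 m³, 14945.

14945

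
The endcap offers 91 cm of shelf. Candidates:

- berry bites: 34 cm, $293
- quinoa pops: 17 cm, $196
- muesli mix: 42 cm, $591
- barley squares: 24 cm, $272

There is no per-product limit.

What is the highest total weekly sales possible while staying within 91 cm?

1182

2×muesli mix uses 84 of the 91 cm and totals 1182.
Nothing else within 91 cm beats 1182.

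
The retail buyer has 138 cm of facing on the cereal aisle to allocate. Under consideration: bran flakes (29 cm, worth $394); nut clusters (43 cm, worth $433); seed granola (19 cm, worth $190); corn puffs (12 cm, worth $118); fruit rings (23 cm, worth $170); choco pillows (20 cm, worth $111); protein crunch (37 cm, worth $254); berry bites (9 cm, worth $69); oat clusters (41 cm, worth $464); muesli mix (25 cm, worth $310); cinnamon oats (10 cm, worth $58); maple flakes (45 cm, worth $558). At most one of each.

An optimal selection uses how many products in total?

Optimal total is 1606.
For example bran flakes + seed granola + oat clusters + maple flakes achieves it, using 134 cm.
Any selection reaching 1606 contains exactly 4 products.

4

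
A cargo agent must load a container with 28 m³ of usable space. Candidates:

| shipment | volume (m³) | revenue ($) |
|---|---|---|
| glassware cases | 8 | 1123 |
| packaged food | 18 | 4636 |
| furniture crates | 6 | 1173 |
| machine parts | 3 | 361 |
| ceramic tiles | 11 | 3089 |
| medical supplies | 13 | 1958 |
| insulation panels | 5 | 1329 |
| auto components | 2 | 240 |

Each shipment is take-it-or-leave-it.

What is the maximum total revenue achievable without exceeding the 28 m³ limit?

6566

By revenue per m³: ceramic tiles 280.82, insulation panels 265.80, packaged food 257.56, furniture crates 195.50 lead.
A density-first pass picks furniture crates + machine parts + ceramic tiles + insulation panels + auto components — 6192 at 27 m³.
Replace furniture crates and ceramic tiles with packaged food: the trade gains 374 net, giving 6566 at 28 m³.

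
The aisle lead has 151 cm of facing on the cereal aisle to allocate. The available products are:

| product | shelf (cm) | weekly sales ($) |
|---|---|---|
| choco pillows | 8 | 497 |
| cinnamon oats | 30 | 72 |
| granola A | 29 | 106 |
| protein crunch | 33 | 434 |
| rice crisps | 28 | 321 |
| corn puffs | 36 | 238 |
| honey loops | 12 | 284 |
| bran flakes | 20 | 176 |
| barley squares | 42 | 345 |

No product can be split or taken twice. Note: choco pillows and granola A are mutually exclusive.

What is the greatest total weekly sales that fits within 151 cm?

Taking choco pillows + protein crunch + rice crisps + honey loops + bran flakes + barley squares: 143 cm used, 2057 in weekly sales.
Nothing else feasible within 151 cm beats 2057.

2057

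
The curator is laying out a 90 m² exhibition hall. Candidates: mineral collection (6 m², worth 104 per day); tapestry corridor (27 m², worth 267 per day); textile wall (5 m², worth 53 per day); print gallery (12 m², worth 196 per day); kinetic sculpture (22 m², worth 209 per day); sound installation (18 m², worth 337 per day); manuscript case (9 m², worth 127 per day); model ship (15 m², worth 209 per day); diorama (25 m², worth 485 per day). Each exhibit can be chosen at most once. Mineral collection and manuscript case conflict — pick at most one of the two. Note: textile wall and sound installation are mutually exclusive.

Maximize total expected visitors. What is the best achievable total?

Taking mineral collection + tapestry corridor + print gallery + sound installation + diorama: 88 m² used, 1389 in expected visitors.
That's the maximum — no feasible swap from here does better than 1389.

1389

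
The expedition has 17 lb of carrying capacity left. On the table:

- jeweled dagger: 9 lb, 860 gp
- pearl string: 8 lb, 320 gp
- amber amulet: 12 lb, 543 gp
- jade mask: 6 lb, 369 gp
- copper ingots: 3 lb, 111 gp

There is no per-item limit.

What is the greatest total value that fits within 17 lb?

The ratio ordering already packs tightly: jeweled dagger + jade mask, 15 lb, 1229.
Every other selection either busts 17 lb or fails to beat 1229.

1229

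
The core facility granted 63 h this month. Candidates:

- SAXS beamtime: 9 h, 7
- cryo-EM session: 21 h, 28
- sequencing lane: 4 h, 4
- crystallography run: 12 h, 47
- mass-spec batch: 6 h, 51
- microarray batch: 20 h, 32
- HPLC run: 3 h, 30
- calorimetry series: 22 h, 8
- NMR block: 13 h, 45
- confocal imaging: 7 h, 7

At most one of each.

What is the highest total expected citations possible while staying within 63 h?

By expected citations per h: HPLC run 10.00, mass-spec batch 8.50, crystallography run 3.92 lead.
Taking the top-ratio experiments first gives sequencing lane + crystallography run + mass-spec batch + microarray batch + HPLC run + NMR block for 209 (58 h).
The 4 h tied up in sequencing lane is better spent on SAXS beamtime — total rises to 212 (63 h).

212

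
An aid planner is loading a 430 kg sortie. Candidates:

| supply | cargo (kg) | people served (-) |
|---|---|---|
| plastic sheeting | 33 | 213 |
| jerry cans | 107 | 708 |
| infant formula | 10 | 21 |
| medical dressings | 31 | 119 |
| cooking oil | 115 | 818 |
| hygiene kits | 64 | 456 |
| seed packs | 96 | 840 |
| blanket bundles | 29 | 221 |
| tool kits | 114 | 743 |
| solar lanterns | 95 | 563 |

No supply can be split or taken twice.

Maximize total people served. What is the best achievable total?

3099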